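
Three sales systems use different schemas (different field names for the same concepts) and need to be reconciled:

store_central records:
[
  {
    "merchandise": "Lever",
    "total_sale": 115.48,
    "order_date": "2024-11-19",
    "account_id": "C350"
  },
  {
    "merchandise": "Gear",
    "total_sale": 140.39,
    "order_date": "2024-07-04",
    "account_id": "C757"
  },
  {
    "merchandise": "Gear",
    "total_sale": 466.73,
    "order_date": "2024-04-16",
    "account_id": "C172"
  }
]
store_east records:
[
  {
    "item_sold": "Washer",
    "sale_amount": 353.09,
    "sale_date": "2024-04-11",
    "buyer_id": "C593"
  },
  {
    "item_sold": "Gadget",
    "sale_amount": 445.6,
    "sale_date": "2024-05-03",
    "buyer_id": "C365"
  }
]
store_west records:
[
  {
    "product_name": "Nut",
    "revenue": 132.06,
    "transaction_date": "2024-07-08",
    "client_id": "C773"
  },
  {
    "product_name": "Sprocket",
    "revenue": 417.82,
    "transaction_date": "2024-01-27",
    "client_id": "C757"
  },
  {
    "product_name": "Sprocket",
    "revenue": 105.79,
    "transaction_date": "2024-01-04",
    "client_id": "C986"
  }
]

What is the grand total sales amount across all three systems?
2176.96

Schema reconciliation - all amount fields map to sale amount:

store_central (total_sale): 722.6
store_east (sale_amount): 798.69
store_west (revenue): 655.67

Grand total: 2176.96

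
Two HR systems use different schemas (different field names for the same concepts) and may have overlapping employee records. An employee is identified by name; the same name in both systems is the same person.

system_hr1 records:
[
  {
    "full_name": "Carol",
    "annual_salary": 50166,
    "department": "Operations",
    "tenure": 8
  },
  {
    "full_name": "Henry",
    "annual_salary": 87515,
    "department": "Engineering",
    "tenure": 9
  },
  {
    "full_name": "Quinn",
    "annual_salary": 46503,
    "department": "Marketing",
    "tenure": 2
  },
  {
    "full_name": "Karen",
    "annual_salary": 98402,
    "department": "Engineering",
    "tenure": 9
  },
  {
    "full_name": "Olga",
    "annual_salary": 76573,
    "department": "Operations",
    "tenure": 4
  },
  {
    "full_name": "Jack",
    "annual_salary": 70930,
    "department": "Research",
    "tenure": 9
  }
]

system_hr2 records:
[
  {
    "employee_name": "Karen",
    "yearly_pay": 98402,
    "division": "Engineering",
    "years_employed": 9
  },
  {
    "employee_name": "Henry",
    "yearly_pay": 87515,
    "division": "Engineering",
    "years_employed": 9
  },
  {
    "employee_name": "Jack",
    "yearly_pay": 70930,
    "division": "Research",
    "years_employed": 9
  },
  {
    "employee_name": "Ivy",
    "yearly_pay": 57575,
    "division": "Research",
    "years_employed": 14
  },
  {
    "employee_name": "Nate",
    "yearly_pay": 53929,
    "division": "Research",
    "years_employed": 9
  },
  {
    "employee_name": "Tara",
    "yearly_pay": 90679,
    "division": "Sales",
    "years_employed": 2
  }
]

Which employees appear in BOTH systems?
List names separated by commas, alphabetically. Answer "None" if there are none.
Henry, Jack, Karen

Schema mapping: "full_name" (system_hr1) = "employee_name" (system_hr2) = employee name

Names in system_hr1: ['Carol', 'Henry', 'Jack', 'Karen', 'Olga', 'Quinn']
Names in system_hr2: ['Henry', 'Ivy', 'Jack', 'Karen', 'Nate', 'Tara']

Intersection: ['Henry', 'Jack', 'Karen']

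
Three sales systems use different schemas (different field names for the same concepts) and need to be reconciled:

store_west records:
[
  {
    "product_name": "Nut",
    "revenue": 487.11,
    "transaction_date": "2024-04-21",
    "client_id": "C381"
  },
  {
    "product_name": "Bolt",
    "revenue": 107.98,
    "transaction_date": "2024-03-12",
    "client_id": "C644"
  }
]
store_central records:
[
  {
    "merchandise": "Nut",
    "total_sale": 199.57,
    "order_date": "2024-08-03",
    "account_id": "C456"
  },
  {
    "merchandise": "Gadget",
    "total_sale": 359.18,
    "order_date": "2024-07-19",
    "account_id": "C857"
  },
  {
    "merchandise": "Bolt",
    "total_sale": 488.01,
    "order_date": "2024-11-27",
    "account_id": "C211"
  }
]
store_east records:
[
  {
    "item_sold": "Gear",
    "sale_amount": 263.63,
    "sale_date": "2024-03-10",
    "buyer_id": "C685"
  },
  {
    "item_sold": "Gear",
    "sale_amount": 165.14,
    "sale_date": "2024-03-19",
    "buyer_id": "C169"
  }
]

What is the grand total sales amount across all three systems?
2070.62

Schema reconciliation - all amount fields map to sale amount:

store_west (revenue): 595.09
store_central (total_sale): 1046.76
store_east (sale_amount): 428.77

Grand total: 2070.62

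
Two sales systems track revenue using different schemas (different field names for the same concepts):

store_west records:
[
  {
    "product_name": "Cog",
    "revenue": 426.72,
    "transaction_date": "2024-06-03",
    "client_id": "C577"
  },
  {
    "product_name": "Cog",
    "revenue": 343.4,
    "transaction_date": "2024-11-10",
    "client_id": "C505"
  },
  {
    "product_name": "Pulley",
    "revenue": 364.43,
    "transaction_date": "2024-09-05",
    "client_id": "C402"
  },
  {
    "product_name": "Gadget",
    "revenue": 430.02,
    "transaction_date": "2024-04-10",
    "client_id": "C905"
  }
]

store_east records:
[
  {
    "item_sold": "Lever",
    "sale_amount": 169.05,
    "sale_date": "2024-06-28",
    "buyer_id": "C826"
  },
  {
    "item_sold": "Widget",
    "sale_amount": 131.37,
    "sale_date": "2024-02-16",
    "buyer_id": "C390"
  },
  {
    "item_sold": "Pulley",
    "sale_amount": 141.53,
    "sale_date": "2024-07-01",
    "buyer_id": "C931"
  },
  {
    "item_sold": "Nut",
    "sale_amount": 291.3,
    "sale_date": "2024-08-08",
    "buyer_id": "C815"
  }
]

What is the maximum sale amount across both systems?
430.02

Reconcile: "revenue" (store_west) = "sale_amount" (store_east) = sale amount

Maximum in store_west: 430.02
Maximum in store_east: 291.3

Overall maximum: max(430.02, 291.3) = 430.02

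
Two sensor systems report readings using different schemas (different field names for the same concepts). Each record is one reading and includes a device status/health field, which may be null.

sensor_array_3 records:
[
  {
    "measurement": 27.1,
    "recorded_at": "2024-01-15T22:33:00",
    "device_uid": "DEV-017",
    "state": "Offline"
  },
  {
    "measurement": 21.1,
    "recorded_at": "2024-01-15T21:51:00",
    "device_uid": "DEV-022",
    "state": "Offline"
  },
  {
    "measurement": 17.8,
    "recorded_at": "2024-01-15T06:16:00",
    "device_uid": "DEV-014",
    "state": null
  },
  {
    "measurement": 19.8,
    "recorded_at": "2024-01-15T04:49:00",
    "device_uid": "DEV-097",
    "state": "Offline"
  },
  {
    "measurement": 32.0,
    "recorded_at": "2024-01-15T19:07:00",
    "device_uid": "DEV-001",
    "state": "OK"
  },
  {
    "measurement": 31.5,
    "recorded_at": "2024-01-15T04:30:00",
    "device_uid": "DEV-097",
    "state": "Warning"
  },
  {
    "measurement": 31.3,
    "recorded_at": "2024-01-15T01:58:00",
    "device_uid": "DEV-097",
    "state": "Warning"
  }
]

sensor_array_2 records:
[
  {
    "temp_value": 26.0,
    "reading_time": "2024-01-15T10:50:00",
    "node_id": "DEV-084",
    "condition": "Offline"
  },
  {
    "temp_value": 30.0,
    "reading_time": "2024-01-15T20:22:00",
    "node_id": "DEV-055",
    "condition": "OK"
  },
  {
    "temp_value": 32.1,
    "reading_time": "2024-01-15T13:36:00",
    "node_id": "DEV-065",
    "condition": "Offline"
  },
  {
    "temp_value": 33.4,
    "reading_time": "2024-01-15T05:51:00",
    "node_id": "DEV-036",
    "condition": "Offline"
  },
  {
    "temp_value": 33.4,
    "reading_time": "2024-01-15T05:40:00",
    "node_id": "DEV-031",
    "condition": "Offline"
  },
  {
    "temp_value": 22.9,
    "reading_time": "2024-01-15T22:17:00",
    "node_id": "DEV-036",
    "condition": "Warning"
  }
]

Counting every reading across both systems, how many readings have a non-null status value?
12

Schema mapping: "state" (sensor_array_3) = "condition" (sensor_array_2) = status

Non-null in sensor_array_3: 6
Non-null in sensor_array_2: 6

Total non-null: 6 + 6 = 12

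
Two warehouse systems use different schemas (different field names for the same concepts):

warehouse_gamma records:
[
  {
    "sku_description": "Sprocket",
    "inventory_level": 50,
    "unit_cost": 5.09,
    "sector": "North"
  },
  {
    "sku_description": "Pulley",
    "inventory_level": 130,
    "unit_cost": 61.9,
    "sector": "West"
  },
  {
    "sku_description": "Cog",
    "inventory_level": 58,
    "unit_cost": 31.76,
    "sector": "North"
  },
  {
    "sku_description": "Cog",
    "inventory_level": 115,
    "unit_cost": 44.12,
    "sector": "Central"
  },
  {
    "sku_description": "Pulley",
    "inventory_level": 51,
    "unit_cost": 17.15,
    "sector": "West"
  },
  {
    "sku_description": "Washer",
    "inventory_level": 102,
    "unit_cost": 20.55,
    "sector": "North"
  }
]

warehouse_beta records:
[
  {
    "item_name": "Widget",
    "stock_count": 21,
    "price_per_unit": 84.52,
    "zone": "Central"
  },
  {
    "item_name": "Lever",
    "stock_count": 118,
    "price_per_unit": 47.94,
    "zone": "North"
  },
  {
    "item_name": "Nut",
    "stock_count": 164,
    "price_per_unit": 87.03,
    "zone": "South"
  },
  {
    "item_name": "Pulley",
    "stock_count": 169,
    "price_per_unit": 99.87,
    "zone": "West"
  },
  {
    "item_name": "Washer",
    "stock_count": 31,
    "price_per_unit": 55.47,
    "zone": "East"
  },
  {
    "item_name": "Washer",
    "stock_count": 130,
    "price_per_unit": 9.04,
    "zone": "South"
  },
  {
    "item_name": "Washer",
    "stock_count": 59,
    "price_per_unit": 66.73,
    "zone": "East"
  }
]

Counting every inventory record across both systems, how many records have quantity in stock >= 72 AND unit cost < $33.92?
2

Schema mappings:
- "inventory_level" (warehouse_gamma) = "stock_count" (warehouse_beta) = quantity
- "unit_cost" (warehouse_gamma) = "price_per_unit" (warehouse_beta) = unit cost

Records meeting both conditions in warehouse_gamma: 1
Records meeting both conditions in warehouse_beta: 1

Total: 1 + 1 = 2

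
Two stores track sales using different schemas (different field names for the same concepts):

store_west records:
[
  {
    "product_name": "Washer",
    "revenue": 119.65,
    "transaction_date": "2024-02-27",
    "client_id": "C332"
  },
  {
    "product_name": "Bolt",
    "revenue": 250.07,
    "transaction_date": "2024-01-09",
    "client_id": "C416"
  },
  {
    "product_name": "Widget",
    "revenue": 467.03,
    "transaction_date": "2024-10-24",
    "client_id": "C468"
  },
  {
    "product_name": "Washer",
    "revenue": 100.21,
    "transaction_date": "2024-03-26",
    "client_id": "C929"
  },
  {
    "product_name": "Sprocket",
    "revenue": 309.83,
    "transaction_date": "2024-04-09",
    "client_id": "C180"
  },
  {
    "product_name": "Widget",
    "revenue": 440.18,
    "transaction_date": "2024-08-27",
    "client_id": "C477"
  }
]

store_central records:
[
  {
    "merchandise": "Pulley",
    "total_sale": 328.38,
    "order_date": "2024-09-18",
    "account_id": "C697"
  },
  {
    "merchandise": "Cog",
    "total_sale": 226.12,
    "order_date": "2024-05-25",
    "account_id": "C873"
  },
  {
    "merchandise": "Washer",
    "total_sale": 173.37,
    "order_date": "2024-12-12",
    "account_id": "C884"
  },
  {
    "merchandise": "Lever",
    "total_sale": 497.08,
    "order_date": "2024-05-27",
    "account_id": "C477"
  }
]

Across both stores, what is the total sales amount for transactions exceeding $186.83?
2518.69

Schema mapping: "revenue" (store_west) = "total_sale" (store_central) = sale amount

Sum of sales > $186.83 in store_west: 1467.11
Sum of sales > $186.83 in store_central: 1051.58

Total: 1467.11 + 1051.58 = 2518.69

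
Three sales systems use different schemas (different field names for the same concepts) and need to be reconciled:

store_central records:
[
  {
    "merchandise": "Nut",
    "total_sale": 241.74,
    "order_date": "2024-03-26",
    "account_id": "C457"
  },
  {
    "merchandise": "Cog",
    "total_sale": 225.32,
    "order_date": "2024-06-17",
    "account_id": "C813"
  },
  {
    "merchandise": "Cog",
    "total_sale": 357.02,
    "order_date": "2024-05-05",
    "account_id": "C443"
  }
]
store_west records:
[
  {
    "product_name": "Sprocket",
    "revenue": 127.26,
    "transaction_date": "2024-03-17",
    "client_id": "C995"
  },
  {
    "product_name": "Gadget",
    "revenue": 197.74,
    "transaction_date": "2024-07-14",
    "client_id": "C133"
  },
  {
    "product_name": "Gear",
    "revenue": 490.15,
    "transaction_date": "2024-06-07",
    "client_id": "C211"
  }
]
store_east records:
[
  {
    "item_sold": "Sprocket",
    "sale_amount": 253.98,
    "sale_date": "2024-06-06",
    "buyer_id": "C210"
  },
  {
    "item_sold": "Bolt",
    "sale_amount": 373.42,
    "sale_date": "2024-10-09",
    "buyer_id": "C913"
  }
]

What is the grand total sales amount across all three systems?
2266.63

Schema reconciliation - all amount fields map to sale amount:

store_central (total_sale): 824.08
store_west (revenue): 815.15
store_east (sale_amount): 627.4

Grand total: 2266.63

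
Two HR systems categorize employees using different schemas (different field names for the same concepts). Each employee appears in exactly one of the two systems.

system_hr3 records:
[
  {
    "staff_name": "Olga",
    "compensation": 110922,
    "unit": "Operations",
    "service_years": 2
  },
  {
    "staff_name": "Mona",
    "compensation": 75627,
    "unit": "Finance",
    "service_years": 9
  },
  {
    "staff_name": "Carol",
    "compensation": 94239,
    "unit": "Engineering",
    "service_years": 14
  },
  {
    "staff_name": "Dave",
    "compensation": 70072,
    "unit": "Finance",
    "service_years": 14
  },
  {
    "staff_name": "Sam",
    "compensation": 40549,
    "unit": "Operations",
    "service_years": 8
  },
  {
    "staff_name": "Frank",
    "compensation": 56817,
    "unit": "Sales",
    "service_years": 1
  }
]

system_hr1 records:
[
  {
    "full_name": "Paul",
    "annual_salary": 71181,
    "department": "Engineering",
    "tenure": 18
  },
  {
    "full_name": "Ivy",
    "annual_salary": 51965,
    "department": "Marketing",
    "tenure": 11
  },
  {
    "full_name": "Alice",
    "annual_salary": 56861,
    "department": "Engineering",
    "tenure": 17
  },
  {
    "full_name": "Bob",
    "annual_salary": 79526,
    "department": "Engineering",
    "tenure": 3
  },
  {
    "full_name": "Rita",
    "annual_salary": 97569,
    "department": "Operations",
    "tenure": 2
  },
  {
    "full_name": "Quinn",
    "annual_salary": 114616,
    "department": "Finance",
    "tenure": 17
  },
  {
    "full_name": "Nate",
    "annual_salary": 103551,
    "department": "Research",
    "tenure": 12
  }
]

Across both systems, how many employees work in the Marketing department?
1

Schema mapping: "unit" (system_hr3) = "department" (system_hr1) = department

Marketing employees in system_hr3: 0
Marketing employees in system_hr1: 1

Total in Marketing: 0 + 1 = 1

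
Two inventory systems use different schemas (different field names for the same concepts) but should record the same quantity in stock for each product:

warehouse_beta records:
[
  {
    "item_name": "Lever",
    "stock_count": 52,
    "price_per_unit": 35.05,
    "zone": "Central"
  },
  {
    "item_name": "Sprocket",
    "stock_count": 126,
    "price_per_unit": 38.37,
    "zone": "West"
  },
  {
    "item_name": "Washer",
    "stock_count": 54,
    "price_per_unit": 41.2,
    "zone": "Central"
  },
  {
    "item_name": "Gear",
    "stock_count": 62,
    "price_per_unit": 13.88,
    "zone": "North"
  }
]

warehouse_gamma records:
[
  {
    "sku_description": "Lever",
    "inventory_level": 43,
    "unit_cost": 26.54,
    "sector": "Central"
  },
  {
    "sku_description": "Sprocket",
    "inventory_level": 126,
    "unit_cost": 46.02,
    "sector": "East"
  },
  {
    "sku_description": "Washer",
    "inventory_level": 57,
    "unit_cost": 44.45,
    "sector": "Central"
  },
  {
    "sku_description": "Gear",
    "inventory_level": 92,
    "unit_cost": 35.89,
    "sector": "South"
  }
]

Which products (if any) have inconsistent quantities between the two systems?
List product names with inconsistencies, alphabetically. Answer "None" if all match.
Gear, Lever, Washer

Schema mappings:
- "item_name" (warehouse_beta) = "sku_description" (warehouse_gamma) = product name
- "stock_count" (warehouse_beta) = "inventory_level" (warehouse_gamma) = quantity

Comparison:
  Lever: 52 vs 43 - MISMATCH
  Sprocket: 126 vs 126 - MATCH
  Washer: 54 vs 57 - MISMATCH
  Gear: 62 vs 92 - MISMATCH

Products with inconsistencies: Gear, Lever, Washer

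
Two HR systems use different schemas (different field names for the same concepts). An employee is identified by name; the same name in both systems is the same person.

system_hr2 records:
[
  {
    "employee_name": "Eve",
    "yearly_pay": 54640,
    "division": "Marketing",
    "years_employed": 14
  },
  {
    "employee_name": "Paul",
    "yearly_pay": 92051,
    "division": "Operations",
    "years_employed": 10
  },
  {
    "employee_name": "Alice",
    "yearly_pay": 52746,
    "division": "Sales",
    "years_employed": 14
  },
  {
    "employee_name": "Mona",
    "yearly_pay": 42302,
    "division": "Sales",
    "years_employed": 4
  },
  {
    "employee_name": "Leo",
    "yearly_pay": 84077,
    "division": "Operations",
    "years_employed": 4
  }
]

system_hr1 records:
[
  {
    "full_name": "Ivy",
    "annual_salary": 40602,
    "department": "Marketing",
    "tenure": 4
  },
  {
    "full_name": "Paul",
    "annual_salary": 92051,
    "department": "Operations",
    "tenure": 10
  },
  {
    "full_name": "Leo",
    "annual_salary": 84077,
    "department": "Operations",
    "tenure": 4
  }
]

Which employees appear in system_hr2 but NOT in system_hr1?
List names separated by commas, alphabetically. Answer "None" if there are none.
Alice, Eve, Mona

Schema mapping: "employee_name" (system_hr2) = "full_name" (system_hr1) = employee name

Names in system_hr2: ['Alice', 'Eve', 'Leo', 'Mona', 'Paul']
Names in system_hr1: ['Ivy', 'Leo', 'Paul']

In system_hr2 but not system_hr1: ['Alice', 'Eve', 'Mona']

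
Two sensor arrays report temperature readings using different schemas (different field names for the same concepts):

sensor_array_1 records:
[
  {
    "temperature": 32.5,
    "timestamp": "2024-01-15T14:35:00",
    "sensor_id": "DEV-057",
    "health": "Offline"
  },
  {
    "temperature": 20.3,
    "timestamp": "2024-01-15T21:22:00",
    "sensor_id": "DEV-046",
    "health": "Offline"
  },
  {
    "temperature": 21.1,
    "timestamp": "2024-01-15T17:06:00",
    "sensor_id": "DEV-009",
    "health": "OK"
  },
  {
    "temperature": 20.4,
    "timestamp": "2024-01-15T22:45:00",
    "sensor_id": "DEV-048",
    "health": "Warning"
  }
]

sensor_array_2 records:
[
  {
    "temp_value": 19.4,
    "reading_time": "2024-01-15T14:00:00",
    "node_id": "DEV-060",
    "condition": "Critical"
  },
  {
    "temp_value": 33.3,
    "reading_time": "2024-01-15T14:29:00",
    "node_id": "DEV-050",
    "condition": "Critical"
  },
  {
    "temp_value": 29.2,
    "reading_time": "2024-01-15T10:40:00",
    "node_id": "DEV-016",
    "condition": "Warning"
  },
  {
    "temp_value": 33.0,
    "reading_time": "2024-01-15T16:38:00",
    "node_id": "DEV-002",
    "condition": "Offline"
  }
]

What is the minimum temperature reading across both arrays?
19.4

Schema mapping: "temperature" (sensor_array_1) = "temp_value" (sensor_array_2) = temperature reading

Minimum in sensor_array_1: 20.3
Minimum in sensor_array_2: 19.4

Overall minimum: min(20.3, 19.4) = 19.4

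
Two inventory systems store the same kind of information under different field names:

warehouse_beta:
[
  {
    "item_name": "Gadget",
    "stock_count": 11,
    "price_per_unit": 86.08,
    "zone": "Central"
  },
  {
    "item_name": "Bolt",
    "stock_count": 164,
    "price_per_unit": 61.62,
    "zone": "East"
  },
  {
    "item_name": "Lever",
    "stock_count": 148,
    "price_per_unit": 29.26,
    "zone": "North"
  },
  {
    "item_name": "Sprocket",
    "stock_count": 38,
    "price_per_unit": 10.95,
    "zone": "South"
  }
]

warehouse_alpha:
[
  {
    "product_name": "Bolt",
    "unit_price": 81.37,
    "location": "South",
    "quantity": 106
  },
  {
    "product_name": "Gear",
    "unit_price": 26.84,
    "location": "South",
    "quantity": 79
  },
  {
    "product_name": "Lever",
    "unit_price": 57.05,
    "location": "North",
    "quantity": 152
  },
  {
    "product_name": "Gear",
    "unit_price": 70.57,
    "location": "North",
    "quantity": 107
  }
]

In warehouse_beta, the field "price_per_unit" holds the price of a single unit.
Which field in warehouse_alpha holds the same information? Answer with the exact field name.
unit_price

In warehouse_beta, "price_per_unit" holds the price of a single unit.
The fields in warehouse_alpha are: "product_name", "unit_price", "location", "quantity".
"unit_price" is the match: the name refers to the same concept and its values are decimal currency amounts (e.g. 81.37, 26.84).
The other fields ("product_name", "location", "quantity") hold different kinds of data.

So "price_per_unit" in warehouse_beta corresponds to "unit_price" in warehouse_alpha.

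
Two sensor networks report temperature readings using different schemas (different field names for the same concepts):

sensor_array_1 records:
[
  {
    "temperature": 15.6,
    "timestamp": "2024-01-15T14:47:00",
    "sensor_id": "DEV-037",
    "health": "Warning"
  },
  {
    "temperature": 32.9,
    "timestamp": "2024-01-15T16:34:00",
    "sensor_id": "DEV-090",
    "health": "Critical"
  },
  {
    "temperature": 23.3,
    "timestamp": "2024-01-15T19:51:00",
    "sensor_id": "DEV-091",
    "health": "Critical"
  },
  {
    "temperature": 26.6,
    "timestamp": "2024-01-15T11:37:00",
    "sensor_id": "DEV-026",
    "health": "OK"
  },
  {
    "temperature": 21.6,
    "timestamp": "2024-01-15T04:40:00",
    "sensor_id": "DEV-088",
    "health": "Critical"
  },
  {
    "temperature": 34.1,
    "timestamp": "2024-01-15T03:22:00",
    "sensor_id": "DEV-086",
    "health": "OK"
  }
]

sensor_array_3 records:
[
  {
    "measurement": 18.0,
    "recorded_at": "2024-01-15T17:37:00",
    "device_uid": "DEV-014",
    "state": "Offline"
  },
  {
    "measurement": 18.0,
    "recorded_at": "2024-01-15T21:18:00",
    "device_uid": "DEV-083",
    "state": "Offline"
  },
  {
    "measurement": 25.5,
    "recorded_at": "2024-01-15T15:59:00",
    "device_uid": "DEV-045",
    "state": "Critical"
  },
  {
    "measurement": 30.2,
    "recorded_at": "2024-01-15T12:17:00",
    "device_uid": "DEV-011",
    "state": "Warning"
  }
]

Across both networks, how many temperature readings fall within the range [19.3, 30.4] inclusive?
5

Schema mapping: "temperature" (sensor_array_1) = "measurement" (sensor_array_3) = temperature

Readings in [19.3, 30.4] from sensor_array_1: 3
Readings in [19.3, 30.4] from sensor_array_3: 2

Total count: 3 + 2 = 5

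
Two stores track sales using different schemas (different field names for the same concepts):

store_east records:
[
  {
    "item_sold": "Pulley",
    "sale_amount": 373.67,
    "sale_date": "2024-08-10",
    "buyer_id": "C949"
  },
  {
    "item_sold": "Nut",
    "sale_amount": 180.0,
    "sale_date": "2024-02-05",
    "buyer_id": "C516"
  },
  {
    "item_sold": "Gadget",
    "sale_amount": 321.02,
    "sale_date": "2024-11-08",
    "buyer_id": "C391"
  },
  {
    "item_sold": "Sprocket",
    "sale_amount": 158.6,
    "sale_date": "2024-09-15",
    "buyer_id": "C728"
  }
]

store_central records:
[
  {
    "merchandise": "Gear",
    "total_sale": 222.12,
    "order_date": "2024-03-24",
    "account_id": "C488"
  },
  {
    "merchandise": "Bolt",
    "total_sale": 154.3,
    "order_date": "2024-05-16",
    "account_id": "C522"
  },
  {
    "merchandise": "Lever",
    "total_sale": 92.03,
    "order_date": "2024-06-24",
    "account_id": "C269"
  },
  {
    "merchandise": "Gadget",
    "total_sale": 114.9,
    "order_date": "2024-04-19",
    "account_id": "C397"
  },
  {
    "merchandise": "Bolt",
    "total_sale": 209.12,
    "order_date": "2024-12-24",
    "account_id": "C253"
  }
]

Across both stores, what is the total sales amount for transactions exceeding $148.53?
1618.83

Schema mapping: "sale_amount" (store_east) = "total_sale" (store_central) = sale amount

Sum of sales > $148.53 in store_east: 1033.29
Sum of sales > $148.53 in store_central: 585.54

Total: 1033.29 + 585.54 = 1618.83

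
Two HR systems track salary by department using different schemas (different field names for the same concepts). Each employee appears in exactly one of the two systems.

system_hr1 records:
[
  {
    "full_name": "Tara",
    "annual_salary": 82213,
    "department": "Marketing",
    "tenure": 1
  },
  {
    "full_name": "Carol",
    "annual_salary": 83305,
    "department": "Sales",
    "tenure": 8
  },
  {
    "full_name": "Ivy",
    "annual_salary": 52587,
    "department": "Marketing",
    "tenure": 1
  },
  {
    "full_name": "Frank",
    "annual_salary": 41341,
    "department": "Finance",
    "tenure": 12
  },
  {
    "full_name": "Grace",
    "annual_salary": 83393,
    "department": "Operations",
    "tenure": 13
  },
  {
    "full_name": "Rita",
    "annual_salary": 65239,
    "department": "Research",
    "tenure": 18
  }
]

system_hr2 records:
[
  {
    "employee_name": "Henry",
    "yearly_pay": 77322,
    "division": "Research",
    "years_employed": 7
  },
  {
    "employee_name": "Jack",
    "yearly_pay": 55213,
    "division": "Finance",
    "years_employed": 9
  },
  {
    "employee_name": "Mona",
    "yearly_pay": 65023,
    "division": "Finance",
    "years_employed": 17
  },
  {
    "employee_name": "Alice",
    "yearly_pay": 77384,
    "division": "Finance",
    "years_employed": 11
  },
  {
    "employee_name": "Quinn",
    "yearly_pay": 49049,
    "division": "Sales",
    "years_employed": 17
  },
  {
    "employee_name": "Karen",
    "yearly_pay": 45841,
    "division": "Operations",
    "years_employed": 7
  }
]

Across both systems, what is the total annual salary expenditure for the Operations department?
129234

Schema mappings:
- "department" (system_hr1) = "division" (system_hr2) = department
- "annual_salary" (system_hr1) = "yearly_pay" (system_hr2) = salary

Operations salaries from system_hr1: 83393
Operations salaries from system_hr2: 45841

Total: 83393 + 45841 = 129234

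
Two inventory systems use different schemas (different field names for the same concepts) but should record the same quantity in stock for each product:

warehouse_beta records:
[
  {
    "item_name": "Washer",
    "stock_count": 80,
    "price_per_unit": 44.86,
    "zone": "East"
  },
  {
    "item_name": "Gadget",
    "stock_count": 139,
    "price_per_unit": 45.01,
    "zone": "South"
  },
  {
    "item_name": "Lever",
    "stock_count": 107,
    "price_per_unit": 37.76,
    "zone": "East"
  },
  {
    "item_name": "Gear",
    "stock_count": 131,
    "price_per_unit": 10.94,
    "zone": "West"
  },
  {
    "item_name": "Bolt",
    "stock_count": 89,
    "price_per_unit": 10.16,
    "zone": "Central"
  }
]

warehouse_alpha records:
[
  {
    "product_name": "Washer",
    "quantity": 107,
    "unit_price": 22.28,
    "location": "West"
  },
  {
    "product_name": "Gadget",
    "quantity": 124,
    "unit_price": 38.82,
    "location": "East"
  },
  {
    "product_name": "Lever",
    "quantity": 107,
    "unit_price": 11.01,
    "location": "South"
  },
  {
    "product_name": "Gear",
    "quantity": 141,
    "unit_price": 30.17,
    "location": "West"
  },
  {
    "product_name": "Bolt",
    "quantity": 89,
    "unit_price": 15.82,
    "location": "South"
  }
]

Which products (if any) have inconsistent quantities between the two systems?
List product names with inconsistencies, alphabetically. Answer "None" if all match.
Gadget, Gear, Washer

Schema mappings:
- "item_name" (warehouse_beta) = "product_name" (warehouse_alpha) = product name
- "stock_count" (warehouse_beta) = "quantity" (warehouse_alpha) = quantity

Comparison:
  Washer: 80 vs 107 - MISMATCH
  Gadget: 139 vs 124 - MISMATCH
  Lever: 107 vs 107 - MATCH
  Gear: 131 vs 141 - MISMATCH
  Bolt: 89 vs 89 - MATCH

Products with inconsistencies: Gadget, Gear, Washer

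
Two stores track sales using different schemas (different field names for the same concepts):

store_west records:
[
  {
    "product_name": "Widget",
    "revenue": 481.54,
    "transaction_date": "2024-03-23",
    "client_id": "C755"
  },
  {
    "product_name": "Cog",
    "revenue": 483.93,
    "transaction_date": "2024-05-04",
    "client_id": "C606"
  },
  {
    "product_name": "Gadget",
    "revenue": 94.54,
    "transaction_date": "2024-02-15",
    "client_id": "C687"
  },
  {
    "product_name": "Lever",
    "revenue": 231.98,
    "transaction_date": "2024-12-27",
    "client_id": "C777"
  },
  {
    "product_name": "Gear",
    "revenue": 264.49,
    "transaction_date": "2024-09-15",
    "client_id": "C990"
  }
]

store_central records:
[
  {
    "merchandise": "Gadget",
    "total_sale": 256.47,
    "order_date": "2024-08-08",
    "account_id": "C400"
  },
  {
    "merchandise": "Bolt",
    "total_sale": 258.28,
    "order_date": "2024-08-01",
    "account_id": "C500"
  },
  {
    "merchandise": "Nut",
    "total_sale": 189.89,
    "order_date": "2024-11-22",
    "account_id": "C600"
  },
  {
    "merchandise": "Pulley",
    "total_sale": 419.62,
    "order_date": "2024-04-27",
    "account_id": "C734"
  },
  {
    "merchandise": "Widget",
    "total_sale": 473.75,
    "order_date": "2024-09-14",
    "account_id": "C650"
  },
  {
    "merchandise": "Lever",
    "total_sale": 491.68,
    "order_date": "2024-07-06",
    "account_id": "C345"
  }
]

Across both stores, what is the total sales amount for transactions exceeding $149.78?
3551.63

Schema mapping: "revenue" (store_west) = "total_sale" (store_central) = sale amount

Sum of sales > $149.78 in store_west: 1461.94
Sum of sales > $149.78 in store_central: 2089.69

Total: 1461.94 + 2089.69 = 3551.63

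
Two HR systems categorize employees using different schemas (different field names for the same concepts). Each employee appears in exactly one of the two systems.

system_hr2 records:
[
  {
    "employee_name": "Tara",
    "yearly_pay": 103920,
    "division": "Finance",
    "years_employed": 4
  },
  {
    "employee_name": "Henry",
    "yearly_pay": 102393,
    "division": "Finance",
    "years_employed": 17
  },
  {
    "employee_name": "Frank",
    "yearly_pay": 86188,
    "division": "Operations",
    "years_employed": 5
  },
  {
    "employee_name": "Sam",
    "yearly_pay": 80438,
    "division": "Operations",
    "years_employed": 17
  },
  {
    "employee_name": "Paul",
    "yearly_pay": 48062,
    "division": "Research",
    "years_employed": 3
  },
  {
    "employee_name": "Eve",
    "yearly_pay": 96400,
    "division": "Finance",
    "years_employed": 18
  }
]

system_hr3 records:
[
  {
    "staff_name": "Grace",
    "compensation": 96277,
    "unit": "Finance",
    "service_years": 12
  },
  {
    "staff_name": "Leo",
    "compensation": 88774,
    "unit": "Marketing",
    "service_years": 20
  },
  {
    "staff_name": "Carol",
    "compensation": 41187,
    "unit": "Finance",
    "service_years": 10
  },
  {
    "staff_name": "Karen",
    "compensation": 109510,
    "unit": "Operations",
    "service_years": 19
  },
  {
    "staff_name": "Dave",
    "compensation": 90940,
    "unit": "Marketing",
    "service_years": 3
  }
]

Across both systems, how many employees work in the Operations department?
3

Schema mapping: "division" (system_hr2) = "unit" (system_hr3) = department

Operations employees in system_hr2: 2
Operations employees in system_hr3: 1

Total in Operations: 2 + 1 = 3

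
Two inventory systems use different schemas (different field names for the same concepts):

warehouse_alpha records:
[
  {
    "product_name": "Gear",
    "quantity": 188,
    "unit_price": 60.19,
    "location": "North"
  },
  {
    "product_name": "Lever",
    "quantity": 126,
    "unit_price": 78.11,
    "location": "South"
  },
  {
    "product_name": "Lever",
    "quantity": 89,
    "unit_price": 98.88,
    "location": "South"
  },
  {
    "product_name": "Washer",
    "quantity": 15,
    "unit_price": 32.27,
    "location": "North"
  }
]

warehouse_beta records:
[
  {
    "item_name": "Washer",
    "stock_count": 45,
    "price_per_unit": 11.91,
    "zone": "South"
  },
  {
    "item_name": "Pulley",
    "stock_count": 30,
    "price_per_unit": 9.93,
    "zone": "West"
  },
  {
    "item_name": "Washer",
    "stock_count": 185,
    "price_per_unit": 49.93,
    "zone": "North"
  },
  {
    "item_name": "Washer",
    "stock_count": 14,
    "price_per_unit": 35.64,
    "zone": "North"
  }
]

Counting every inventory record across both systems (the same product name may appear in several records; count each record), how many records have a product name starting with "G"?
1

Schema mapping: "product_name" (warehouse_alpha) = "item_name" (warehouse_beta) = product name

Records with product name starting with "G" in warehouse_alpha: 1
Records with product name starting with "G" in warehouse_beta: 0

Total: 1 + 0 = 1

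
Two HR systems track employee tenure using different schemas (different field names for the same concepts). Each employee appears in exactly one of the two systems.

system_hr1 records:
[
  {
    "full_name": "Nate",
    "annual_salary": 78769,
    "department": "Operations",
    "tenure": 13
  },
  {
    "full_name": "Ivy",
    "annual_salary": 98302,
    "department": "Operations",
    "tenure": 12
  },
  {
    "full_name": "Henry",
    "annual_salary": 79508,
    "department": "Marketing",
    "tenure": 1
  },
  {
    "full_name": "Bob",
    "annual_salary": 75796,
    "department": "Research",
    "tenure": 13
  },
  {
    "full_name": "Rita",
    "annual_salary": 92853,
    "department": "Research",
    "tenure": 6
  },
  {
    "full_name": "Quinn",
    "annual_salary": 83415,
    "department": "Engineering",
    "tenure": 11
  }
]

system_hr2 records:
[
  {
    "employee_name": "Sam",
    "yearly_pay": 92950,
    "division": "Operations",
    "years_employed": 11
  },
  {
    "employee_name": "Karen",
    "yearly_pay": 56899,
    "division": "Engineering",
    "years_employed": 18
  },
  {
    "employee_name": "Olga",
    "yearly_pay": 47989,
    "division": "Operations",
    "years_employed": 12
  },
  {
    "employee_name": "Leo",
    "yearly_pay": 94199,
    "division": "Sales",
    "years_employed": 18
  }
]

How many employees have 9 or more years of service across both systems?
8

Reconcile schemas: "tenure" (system_hr1) = "years_employed" (system_hr2) = years of service

From system_hr1: 4 employees with >= 9 years
From system_hr2: 4 employees with >= 9 years

Total: 4 + 4 = 8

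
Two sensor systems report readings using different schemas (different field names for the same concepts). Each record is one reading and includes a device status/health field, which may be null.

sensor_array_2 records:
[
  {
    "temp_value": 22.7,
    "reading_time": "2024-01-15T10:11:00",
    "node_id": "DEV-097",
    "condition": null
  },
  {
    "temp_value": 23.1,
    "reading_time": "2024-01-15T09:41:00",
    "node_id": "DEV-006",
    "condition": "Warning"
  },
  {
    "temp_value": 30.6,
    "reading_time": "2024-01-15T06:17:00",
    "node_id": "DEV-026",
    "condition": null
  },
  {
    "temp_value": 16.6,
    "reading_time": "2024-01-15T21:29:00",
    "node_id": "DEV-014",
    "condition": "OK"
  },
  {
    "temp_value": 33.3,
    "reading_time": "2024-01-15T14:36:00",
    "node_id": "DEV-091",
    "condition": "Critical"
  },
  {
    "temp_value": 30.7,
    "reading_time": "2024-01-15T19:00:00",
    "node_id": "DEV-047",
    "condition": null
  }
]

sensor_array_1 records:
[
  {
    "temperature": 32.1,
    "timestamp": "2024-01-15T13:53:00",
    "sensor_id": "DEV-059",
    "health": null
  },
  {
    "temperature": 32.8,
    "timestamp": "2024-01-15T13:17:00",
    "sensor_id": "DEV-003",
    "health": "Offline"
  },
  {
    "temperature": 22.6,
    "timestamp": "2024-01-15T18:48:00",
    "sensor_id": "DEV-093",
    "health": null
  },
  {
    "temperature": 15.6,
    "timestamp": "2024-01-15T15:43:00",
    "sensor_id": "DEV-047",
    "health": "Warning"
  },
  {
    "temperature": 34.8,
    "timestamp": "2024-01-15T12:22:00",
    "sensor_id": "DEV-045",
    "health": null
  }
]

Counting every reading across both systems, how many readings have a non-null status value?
5

Schema mapping: "condition" (sensor_array_2) = "health" (sensor_array_1) = status

Non-null in sensor_array_2: 3
Non-null in sensor_array_1: 2

Total non-null: 3 + 2 = 5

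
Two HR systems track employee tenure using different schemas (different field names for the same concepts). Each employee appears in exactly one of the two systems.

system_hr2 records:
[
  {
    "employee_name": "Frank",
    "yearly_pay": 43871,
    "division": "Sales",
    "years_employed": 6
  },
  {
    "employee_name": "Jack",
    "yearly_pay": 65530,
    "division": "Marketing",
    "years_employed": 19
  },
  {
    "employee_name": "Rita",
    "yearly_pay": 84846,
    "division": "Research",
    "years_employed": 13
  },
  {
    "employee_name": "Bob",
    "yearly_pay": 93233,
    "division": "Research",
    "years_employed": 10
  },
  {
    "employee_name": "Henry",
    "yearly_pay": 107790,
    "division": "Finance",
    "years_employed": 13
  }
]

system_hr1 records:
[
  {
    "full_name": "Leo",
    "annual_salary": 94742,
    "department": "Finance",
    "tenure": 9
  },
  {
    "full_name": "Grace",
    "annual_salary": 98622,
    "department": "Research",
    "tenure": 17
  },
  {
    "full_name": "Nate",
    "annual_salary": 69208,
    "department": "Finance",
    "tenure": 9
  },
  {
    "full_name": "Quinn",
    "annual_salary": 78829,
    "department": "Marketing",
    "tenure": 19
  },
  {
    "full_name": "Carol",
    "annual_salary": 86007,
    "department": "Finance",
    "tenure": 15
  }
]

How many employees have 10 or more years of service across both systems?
7

Reconcile schemas: "years_employed" (system_hr2) = "tenure" (system_hr1) = years of service

From system_hr2: 4 employees with >= 10 years
From system_hr1: 3 employees with >= 10 years

Total: 4 + 3 = 7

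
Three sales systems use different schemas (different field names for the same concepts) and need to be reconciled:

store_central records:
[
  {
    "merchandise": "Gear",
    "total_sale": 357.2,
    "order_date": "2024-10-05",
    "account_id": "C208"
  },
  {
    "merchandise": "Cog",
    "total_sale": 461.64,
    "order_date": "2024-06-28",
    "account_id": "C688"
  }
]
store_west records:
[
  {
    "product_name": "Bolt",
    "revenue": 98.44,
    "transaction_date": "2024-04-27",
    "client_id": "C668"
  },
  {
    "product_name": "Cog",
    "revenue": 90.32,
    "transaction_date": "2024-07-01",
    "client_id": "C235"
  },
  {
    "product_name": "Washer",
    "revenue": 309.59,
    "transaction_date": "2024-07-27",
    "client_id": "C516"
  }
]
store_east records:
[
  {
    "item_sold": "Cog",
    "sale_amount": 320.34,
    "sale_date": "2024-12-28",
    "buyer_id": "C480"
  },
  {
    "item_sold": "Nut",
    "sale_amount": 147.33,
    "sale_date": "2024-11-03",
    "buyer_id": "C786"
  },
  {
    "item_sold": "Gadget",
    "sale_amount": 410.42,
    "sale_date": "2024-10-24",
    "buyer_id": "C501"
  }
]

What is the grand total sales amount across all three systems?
2195.28

Schema reconciliation - all amount fields map to sale amount:

store_central (total_sale): 818.84
store_west (revenue): 498.35
store_east (sale_amount): 878.09

Grand total: 2195.28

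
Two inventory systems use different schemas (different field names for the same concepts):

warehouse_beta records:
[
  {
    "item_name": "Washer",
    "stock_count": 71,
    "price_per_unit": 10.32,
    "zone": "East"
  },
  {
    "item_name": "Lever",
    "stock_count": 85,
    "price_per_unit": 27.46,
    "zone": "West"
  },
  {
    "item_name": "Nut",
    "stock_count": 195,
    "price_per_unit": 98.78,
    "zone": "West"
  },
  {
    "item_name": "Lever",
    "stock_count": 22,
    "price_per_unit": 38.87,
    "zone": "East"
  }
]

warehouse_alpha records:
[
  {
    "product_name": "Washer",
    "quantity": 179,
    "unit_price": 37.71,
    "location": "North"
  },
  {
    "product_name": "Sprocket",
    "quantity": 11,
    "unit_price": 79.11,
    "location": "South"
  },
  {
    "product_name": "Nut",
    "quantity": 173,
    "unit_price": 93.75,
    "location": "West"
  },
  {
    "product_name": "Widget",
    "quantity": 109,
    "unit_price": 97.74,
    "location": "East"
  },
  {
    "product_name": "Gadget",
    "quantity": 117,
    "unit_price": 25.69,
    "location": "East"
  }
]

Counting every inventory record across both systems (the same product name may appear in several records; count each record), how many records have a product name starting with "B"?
0

Schema mapping: "item_name" (warehouse_beta) = "product_name" (warehouse_alpha) = product name

Records with product name starting with "B" in warehouse_beta: 0
Records with product name starting with "B" in warehouse_alpha: 0

Total: 0 + 0 = 0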